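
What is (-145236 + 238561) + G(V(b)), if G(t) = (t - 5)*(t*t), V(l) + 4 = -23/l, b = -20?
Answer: 746089907/8000 ≈ 93261.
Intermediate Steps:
V(l) = -4 - 23/l
G(t) = t²*(-5 + t) (G(t) = (-5 + t)*t² = t²*(-5 + t))
(-145236 + 238561) + G(V(b)) = (-145236 + 238561) + (-4 - 23/(-20))²*(-5 + (-4 - 23/(-20))) = 93325 + (-4 - 23*(-1/20))²*(-5 + (-4 - 23*(-1/20))) = 93325 + (-4 + 23/20)²*(-5 + (-4 + 23/20)) = 93325 + (-57/20)²*(-5 - 57/20) = 93325 + (3249/400)*(-157/20) = 93325 - 510093/8000 = 746089907/8000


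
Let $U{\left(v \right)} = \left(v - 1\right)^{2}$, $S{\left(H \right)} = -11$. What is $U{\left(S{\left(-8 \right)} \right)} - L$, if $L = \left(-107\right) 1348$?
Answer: $144380$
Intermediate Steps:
$U{\left(v \right)} = \left(-1 + v\right)^{2}$
$L = -144236$
$U{\left(S{\left(-8 \right)} \right)} - L = \left(-1 - 11\right)^{2} - -144236 = \left(-12\right)^{2} + 144236 = 144 + 144236 = 144380$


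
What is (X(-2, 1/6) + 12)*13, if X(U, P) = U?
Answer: 130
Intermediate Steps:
(X(-2, 1/6) + 12)*13 = (-2 + 12)*13 = 10*13 = 130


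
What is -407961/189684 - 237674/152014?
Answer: -5949929915/1601923532 ≈ -3.7142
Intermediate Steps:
-407961/189684 - 237674/152014 = -407961*1/189684 - 237674*1/152014 = -45329/21076 - 118837/76007 = -5949929915/1601923532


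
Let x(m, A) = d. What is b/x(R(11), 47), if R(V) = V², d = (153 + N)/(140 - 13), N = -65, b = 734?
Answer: 46609/44 ≈ 1059.3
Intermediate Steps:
d = 88/127 (d = (153 - 65)/(140 - 13) = 88/127 ≈ 0.69291)
x(m, A) = 88/127
b/x(R(11), 47) = 734/(88/127) = 734*(127/88) = 46609/44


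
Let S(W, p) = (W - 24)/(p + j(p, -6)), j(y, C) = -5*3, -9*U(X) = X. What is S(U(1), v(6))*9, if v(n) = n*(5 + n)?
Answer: -217/51 ≈ -4.2549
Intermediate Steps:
U(X) = -X/9
j(y, C) = -15
S(W, p) = (-24 + W)/(-15 + p) (S(W, p) = (W - 24)/(p - 15) = (-24 + W)/(-15 + p))
S(U(1), v(6))*9 = ((-24 - ⅑*1)/(-15 + 6*(5 + 6)))*9 = ((-24 - ⅑)/(-15 + 6*11))*9 = (-217/9/(-15 + 66))*9 = (-217/9/51)*9 = ((1/51)*(-217/9))*9 = -217/459*9 = -217/51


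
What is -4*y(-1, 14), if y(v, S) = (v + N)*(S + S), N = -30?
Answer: 3472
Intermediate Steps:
y(v, S) = 2*S*(-30 + v) (y(v, S) = (v - 30)*(S + S) = (-30 + v)*(2*S) = 2*S*(-30 + v))
-4*y(-1, 14) = -8*14*(-30 - 1) = -8*14*(-31) = -4*(-868) = 3472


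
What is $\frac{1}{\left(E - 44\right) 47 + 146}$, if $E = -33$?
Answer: $- \frac{1}{3473} \approx -0.00028794$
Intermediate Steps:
$\frac{1}{\left(E - 44\right) 47 + 146} = \frac{1}{\left(-33 - 44\right) 47 + 146} = \frac{1}{\left(-77\right) 47 + 146} = \frac{1}{-3619 + 146} = \frac{1}{-3473} = - \frac{1}{3473}$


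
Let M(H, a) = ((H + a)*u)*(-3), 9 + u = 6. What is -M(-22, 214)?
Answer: -1728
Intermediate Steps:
u = -3 (u = -9 + 6 = -3)
M(H, a) = 9*H + 9*a (M(H, a) = ((H + a)*(-3))*(-3) = (-3*H - 3*a)*(-3) = 9*H + 9*a)
-M(-22, 214) = -(9*(-22) + 9*214) = -(-198 + 1926) = -1*1728 = -1728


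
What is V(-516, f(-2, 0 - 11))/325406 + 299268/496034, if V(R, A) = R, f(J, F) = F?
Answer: 24281912316/40353109951 ≈ 0.60174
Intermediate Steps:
V(-516, f(-2, 0 - 11))/325406 + 299268/496034 = -516/325406 + 299268/496034 = -516*1/325406 + 299268*(1/496034) = -258/162703 + 149634/248017 = 24281912316/40353109951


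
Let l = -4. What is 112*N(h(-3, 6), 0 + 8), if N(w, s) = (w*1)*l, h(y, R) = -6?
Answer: 2688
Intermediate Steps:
N(w, s) = -4*w (N(w, s) = (w*1)*(-4) = w*(-4) = -4*w)
112*N(h(-3, 6), 0 + 8) = 112*(-4*(-6)) = 112*24 = 2688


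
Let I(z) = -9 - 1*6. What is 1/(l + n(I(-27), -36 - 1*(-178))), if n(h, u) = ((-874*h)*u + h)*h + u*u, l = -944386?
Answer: -1/28848297 ≈ -3.4664e-8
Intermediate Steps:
I(z) = -15 (I(z) = -9 - 6 = -15)
n(h, u) = u² + h*(h - 874*h*u) (n(h, u) = (-874*h*u + h)*h + u² = (h - 874*h*u)*h + u² = h*(h - 874*h*u) + u² = u² + h*(h - 874*h*u))
1/(l + n(I(-27), -36 - 1*(-178))) = 1/(-944386 + ((-15)² + (-36 - 1*(-178))² - 874*(-36 - 1*(-178))*(-15)²)) = 1/(-944386 + (225 + (-36 + 178)² - 874*(-36 + 178)*225)) = 1/(-944386 + (225 + 142² - 874*142*225)) = 1/(-944386 + (225 + 20164 - 27924300)) = 1/(-944386 - 27903911) = 1/(-28848297) = -1/28848297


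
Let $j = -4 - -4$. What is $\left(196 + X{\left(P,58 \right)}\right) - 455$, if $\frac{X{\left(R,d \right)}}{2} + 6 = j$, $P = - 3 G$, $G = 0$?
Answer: $-271$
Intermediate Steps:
$P = 0$ ($P = \left(-3\right) 0 = 0$)
$j = 0$ ($j = -4 + 4 = 0$)
$X{\left(R,d \right)} = -12$ ($X{\left(R,d \right)} = -12 + 2 \cdot 0 = -12 + 0 = -12$)
$\left(196 + X{\left(P,58 \right)}\right) - 455 = \left(196 - 12\right) - 455 = 184 - 455 = -271$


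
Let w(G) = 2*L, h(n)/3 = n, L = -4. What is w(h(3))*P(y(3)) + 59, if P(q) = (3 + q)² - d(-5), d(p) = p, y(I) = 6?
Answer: -629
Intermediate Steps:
h(n) = 3*n
P(q) = 5 + (3 + q)² (P(q) = (3 + q)² - 1*(-5) = (3 + q)² + 5 = 5 + (3 + q)²)
w(G) = -8 (w(G) = 2*(-4) = -8)
w(h(3))*P(y(3)) + 59 = -8*(5 + (3 + 6)²) + 59 = -8*(5 + 9²) + 59 = -8*(5 + 81) + 59 = -8*86 + 59 = -688 + 59 = -629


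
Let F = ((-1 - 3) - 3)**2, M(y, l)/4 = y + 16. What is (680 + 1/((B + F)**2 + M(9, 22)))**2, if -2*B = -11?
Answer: 69740603975056/150822961 ≈ 4.6240e+5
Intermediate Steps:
B = 11/2 (B = -1/2*(-11) = 11/2 ≈ 5.5000)
M(y, l) = 64 + 4*y (M(y, l) = 4*(y + 16) = 4*(16 + y) = 64 + 4*y)
F = 49 (F = (-4 - 3)**2 = (-7)**2 = 49)
(680 + 1/((B + F)**2 + M(9, 22)))**2 = (680 + 1/((11/2 + 49)**2 + (64 + 4*9)))**2 = (680 + 1/((109/2)**2 + (64 + 36)))**2 = (680 + 1/(11881/4 + 100))**2 = (680 + 1/(12281/4))**2 = (680 + 4/12281)**2 = (8351084/12281)**2 = 69740603975056/150822961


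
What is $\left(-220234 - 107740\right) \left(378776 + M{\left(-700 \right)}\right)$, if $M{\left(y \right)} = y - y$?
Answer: $-124228679824$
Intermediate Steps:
$M{\left(y \right)} = 0$
$\left(-220234 - 107740\right) \left(378776 + M{\left(-700 \right)}\right) = \left(-220234 - 107740\right) \left(378776 + 0\right) = \left(-327974\right) 378776 = -124228679824$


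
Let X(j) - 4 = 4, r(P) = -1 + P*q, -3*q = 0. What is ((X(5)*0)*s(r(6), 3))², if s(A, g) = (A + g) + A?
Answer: 0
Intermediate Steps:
q = 0 (q = -⅓*0 = 0)
r(P) = -1 (r(P) = -1 + P*0 = -1 + 0 = -1)
X(j) = 8 (X(j) = 4 + 4 = 8)
s(A, g) = g + 2*A
((X(5)*0)*s(r(6), 3))² = ((8*0)*(3 + 2*(-1)))² = (0*(3 - 2))² = (0*1)² = 0² = 0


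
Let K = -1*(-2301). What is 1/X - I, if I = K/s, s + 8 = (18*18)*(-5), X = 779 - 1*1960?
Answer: 2715853/1922668 ≈ 1.4125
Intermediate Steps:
X = -1181 (X = 779 - 1960 = -1181)
K = 2301
s = -1628 (s = -8 + (18*18)*(-5) = -8 + 324*(-5) = -8 - 1620 = -1628)
I = -2301/1628 (I = 2301/(-1628) = 2301*(-1/1628) = -2301/1628 ≈ -1.4134)
1/X - I = 1/(-1181) - 1*(-2301/1628) = -1/1181 + 2301/1628 = 2715853/1922668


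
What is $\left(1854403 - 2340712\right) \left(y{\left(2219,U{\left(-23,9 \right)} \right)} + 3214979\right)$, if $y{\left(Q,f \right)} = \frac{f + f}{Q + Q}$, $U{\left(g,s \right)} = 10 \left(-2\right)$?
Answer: $- \frac{3469347071025729}{2219} \approx -1.5635 \cdot 10^{12}$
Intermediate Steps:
$U{\left(g,s \right)} = -20$
$y{\left(Q,f \right)} = \frac{f}{Q}$ ($y{\left(Q,f \right)} = \frac{2 f}{2 Q} = 2 f \frac{1}{2 Q} = \frac{f}{Q}$)
$\left(1854403 - 2340712\right) \left(y{\left(2219,U{\left(-23,9 \right)} \right)} + 3214979\right) = \left(1854403 - 2340712\right) \left(- \frac{20}{2219} + 3214979\right) = - 486309 \left(\left(-20\right) \frac{1}{2219} + 3214979\right) = - 486309 \left(- \frac{20}{2219} + 3214979\right) = \left(-486309\right) \frac{7134038381}{2219} = - \frac{3469347071025729}{2219}$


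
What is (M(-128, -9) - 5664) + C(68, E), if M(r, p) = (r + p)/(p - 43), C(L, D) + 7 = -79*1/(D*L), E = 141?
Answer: -353264381/62322 ≈ -5668.4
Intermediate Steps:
C(L, D) = -7 - 79/(D*L) (C(L, D) = -7 - 79*1/(D*L) = -7 - 79/(D*L))
M(r, p) = (p + r)/(-43 + p)
(M(-128, -9) - 5664) + C(68, E) = ((-9 - 128)/(-43 - 9) - 5664) + (-7 - 79/(141*68)) = (-137/(-52) - 5664) + (-7 - 79*1/141*1/68) = (-1/52*(-137) - 5664) + (-7 - 79/9588) = (137/52 - 5664) - 67195/9588 = -294391/52 - 67195/9588 = -353264381/62322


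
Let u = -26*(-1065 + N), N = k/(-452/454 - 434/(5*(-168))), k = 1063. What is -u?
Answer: -557051430/6523 ≈ -85398.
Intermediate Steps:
N = -14478060/6523 (N = 1063/(-452/454 - 434/(5*(-168))) = 1063/(-452*1/454 - 434/(-840)) = 1063/(-226/227 - 434*(-1/840)) = 1063/(-226/227 + 31/60) = 1063/(-6523/13620) = 1063*(-13620/6523) = -14478060/6523 ≈ -2219.5)
u = 557051430/6523 (u = -26*(-1065 - 14478060/6523) = -26*(-21425055/6523) = 557051430/6523 ≈ 85398.)
-u = -1*557051430/6523 = -557051430/6523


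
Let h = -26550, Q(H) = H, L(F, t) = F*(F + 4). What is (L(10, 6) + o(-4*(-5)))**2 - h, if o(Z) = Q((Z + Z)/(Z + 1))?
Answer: 20588950/441 ≈ 46687.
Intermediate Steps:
L(F, t) = F*(4 + F)
o(Z) = 2*Z/(1 + Z) (o(Z) = (Z + Z)/(Z + 1) = (2*Z)/(1 + Z) = 2*Z/(1 + Z))
(L(10, 6) + o(-4*(-5)))**2 - h = (10*(4 + 10) + 2*(-4*(-5))/(1 - 4*(-5)))**2 - 1*(-26550) = (10*14 + 2*20/(1 + 20))**2 + 26550 = (140 + 2*20/21)**2 + 26550 = (140 + 2*20*(1/21))**2 + 26550 = (140 + 40/21)**2 + 26550 = (2980/21)**2 + 26550 = 8880400/441 + 26550 = 20588950/441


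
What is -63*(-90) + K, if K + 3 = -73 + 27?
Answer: 5621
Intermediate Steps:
K = -49 (K = -3 + (-73 + 27) = -3 - 46 = -49)
-63*(-90) + K = -63*(-90) - 49 = 5670 - 49 = 5621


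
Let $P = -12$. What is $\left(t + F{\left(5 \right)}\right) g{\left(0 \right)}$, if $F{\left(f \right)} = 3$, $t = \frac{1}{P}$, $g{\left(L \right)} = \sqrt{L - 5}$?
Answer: $\frac{35 i \sqrt{5}}{12} \approx 6.5219 i$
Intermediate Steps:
$g{\left(L \right)} = \sqrt{-5 + L}$
$t = - \frac{1}{12}$ ($t = \frac{1}{-12} = - \frac{1}{12} \approx -0.083333$)
$\left(t + F{\left(5 \right)}\right) g{\left(0 \right)} = \left(- \frac{1}{12} + 3\right) \sqrt{-5 + 0} = \frac{35 \sqrt{-5}}{12} = \frac{35 i \sqrt{5}}{12}$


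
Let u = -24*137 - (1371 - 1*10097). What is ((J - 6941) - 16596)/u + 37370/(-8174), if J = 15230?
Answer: -135559739/22225106 ≈ -6.0994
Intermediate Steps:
u = 5438 (u = -3288 - (1371 - 10097) = -3288 - 1*(-8726) = -3288 + 8726 = 5438)
((J - 6941) - 16596)/u + 37370/(-8174) = ((15230 - 6941) - 16596)/5438 + 37370/(-8174) = (8289 - 16596)*(1/5438) + 37370*(-1/8174) = -8307*1/5438 - 18685/4087 = -8307/5438 - 18685/4087 = -135559739/22225106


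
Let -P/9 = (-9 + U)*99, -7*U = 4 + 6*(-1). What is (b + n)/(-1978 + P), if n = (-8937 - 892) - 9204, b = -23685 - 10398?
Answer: -371812/40505 ≈ -9.1794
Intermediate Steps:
b = -34083
U = 2/7 (U = -(4 + 6*(-1))/7 = -(4 - 6)/7 = -⅐*(-2) = 2/7 ≈ 0.28571)
n = -19033 (n = -9829 - 9204 = -19033)
P = 54351/7 (P = -9*(-9 + 2/7)*99 = -(-549)*99/7 = -9*(-6039/7) = 54351/7 ≈ 7764.4)
(b + n)/(-1978 + P) = (-34083 - 19033)/(-1978 + 54351/7) = -53116/40505/7 = -53116*7/40505 = -371812/40505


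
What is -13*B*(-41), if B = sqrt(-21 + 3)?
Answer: 1599*I*sqrt(2) ≈ 2261.3*I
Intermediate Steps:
B = 3*I*sqrt(2) (B = sqrt(-18) = 3*I*sqrt(2) ≈ 4.2426*I)
-13*B*(-41) = -39*I*sqrt(2)*(-41) = 1599*I*sqrt(2)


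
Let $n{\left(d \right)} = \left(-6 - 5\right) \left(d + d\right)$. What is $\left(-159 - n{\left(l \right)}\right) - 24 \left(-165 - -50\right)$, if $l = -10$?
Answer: $2381$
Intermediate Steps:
$n{\left(d \right)} = - 22 d$ ($n{\left(d \right)} = - 11 \cdot 2 d = - 22 d$)
$\left(-159 - n{\left(l \right)}\right) - 24 \left(-165 - -50\right) = \left(-159 - \left(-22\right) \left(-10\right)\right) - 24 \left(-165 - -50\right) = \left(-159 - 220\right) - 24 \left(-165 + 50\right) = \left(-159 - 220\right) - -2760 = -379 + 2760 = 2381$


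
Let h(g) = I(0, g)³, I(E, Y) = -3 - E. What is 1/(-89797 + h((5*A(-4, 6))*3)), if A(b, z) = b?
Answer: -1/89824 ≈ -1.1133e-5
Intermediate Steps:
h(g) = -27 (h(g) = (-3 - 1*0)³ = (-3 + 0)³ = (-3)³ = -27)
1/(-89797 + h((5*A(-4, 6))*3)) = 1/(-89797 - 27) = 1/(-89824) = -1/89824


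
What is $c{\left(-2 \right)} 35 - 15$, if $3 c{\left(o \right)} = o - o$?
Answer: $-15$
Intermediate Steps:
$c{\left(o \right)} = 0$ ($c{\left(o \right)} = \frac{o - o}{3} = \frac{1}{3} \cdot 0 = 0$)
$c{\left(-2 \right)} 35 - 15 = 0 \cdot 35 - 15 = 0 - 15 = -15$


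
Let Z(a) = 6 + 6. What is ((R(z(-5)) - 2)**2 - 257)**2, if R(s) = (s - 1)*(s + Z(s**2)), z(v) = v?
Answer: 2819041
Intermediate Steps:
Z(a) = 12
R(s) = (-1 + s)*(12 + s) (R(s) = (s - 1)*(s + 12) = (-1 + s)*(12 + s))
((R(z(-5)) - 2)**2 - 257)**2 = (((-12 + (-5)**2 + 11*(-5)) - 2)**2 - 257)**2 = (((-12 + 25 - 55) - 2)**2 - 257)**2 = ((-42 - 2)**2 - 257)**2 = ((-44)**2 - 257)**2 = (1936 - 257)**2 = 1679**2 = 2819041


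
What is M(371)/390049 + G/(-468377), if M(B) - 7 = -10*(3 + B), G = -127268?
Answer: 47892304791/182689980473 ≈ 0.26215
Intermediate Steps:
M(B) = -23 - 10*B (M(B) = 7 - 10*(3 + B) = 7 + (-30 - 10*B) = -23 - 10*B)
M(371)/390049 + G/(-468377) = (-23 - 10*371)/390049 - 127268/(-468377) = (-23 - 3710)*(1/390049) - 127268*(-1/468377) = -3733*1/390049 + 127268/468377 = -3733/390049 + 127268/468377 = 47892304791/182689980473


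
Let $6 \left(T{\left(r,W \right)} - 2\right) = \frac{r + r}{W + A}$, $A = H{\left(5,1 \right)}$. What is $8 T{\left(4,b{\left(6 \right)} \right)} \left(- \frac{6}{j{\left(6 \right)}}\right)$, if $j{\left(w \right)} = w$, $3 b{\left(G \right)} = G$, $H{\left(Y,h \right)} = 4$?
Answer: $- \frac{160}{9} \approx -17.778$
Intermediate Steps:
$A = 4$
$b{\left(G \right)} = \frac{G}{3}$
$T{\left(r,W \right)} = 2 + \frac{r}{3 \left(4 + W\right)}$ ($T{\left(r,W \right)} = 2 + \frac{\left(r + r\right) \frac{1}{W + 4}}{6} = 2 + \frac{2 r \frac{1}{4 + W}}{6} = 2 + \frac{r}{3 \left(4 + W\right)}$)
$8 T{\left(4,b{\left(6 \right)} \right)} \left(- \frac{6}{j{\left(6 \right)}}\right) = 8 \frac{24 + 4 + 6 \cdot \frac{1}{3} \cdot 6}{3 \left(4 + \frac{1}{3} \cdot 6\right)} \left(- \frac{6}{6}\right) = 8 \frac{24 + 4 + 6 \cdot 2}{3 \left(4 + 2\right)} \left(\left(-6\right) \frac{1}{6}\right) = 8 \frac{24 + 4 + 12}{3 \cdot 6} \left(-1\right) = 8 \cdot \frac{1}{3} \cdot \frac{1}{6} \cdot 40 \left(-1\right) = 8 \cdot \frac{20}{9} \left(-1\right) = \frac{160}{9} \left(-1\right) = - \frac{160}{9}$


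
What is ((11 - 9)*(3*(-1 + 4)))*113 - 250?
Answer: 1784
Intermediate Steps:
((11 - 9)*(3*(-1 + 4)))*113 - 250 = (2*(3*3))*113 - 250 = (2*9)*113 - 250 = 18*113 - 250 = 2034 - 250 = 1784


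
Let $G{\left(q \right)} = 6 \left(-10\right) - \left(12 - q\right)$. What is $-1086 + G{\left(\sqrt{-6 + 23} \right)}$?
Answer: $-1158 + \sqrt{17} \approx -1153.9$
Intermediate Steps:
$G{\left(q \right)} = -72 + q$ ($G{\left(q \right)} = -60 + \left(-12 + q\right) = -72 + q$)
$-1086 + G{\left(\sqrt{-6 + 23} \right)} = -1086 - \left(72 - \sqrt{-6 + 23}\right) = -1086 - \left(72 - \sqrt{17}\right) = -1158 + \sqrt{17}$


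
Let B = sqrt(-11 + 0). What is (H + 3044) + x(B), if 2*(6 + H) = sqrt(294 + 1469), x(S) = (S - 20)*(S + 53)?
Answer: 1967 + sqrt(1763)/2 + 33*I*sqrt(11) ≈ 1988.0 + 109.45*I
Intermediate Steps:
B = I*sqrt(11) (B = sqrt(-11) = I*sqrt(11) ≈ 3.3166*I)
x(S) = (-20 + S)*(53 + S)
H = -6 + sqrt(1763)/2 (H = -6 + sqrt(294 + 1469)/2 = -6 + sqrt(1763)/2 ≈ 14.994)
(H + 3044) + x(B) = ((-6 + sqrt(1763)/2) + 3044) + (-1060 + (I*sqrt(11))**2 + 33*(I*sqrt(11))) = (3038 + sqrt(1763)/2) + (-1060 - 11 + 33*I*sqrt(11)) = (3038 + sqrt(1763)/2) + (-1071 + 33*I*sqrt(11)) = 1967 + sqrt(1763)/2 + 33*I*sqrt(11)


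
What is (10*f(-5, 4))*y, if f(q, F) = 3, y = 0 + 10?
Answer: 300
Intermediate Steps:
y = 10
(10*f(-5, 4))*y = (10*3)*10 = 30*10 = 300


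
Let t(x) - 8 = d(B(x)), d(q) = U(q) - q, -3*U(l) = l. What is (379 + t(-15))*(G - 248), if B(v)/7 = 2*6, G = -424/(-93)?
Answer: -6226000/93 ≈ -66946.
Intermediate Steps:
U(l) = -l/3
G = 424/93 (G = -424*(-1/93) = 424/93 ≈ 4.5591)
B(v) = 84 (B(v) = 7*(2*6) = 7*12 = 84)
d(q) = -4*q/3 (d(q) = -q/3 - q = -4*q/3)
t(x) = -104 (t(x) = 8 - 4/3*84 = 8 - 112 = -104)
(379 + t(-15))*(G - 248) = (379 - 104)*(424/93 - 248) = 275*(-22640/93) = -6226000/93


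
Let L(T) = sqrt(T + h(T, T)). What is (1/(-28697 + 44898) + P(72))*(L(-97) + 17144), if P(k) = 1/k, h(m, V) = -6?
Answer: 34873039/145809 + 16273*I*sqrt(103)/1166472 ≈ 239.17 + 0.14158*I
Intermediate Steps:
L(T) = sqrt(-6 + T) (L(T) = sqrt(T - 6) = sqrt(-6 + T))
(1/(-28697 + 44898) + P(72))*(L(-97) + 17144) = (1/(-28697 + 44898) + 1/72)*(sqrt(-6 - 97) + 17144) = (1/16201 + 1/72)*(sqrt(-103) + 17144) = (1/16201 + 1/72)*(I*sqrt(103) + 17144) = 16273*(17144 + I*sqrt(103))/1166472 = 34873039/145809 + 16273*I*sqrt(103)/1166472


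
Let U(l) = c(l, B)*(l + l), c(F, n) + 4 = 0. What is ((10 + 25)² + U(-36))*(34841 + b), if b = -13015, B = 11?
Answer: 33022738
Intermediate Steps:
c(F, n) = -4 (c(F, n) = -4 + 0 = -4)
U(l) = -8*l (U(l) = -4*(l + l) = -8*l)
((10 + 25)² + U(-36))*(34841 + b) = ((10 + 25)² - 8*(-36))*(34841 - 13015) = (35² + 288)*21826 = (1225 + 288)*21826 = 1513*21826 = 33022738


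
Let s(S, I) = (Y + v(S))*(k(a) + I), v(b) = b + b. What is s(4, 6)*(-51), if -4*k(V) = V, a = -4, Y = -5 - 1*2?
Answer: -357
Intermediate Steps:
Y = -7 (Y = -5 - 2 = -7)
v(b) = 2*b
k(V) = -V/4
s(S, I) = (1 + I)*(-7 + 2*S) (s(S, I) = (-7 + 2*S)*(-¼*(-4) + I) = (-7 + 2*S)*(1 + I) = (1 + I)*(-7 + 2*S))
s(4, 6)*(-51) = (-7 - 7*6 + 2*4 + 2*6*4)*(-51) = (-7 - 42 + 8 + 48)*(-51) = 7*(-51) = -357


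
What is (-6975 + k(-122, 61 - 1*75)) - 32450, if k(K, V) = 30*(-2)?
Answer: -39485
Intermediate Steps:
k(K, V) = -60
(-6975 + k(-122, 61 - 1*75)) - 32450 = (-6975 - 60) - 32450 = -7035 - 32450 = -39485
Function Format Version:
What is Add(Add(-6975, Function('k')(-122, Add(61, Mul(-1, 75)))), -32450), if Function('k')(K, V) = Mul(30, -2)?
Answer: -39485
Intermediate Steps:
Function('k')(K, V) = -60
Add(Add(-6975, Function('k')(-122, Add(61, Mul(-1, 75)))), -32450) = Add(Add(-6975, -60), -32450) = Add(-7035, -32450) = -39485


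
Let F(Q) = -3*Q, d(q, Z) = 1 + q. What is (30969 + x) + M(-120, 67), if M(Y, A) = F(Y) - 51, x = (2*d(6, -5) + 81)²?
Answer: 40303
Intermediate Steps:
x = 9025 (x = (2*(1 + 6) + 81)² = (2*7 + 81)² = (14 + 81)² = 95² = 9025)
M(Y, A) = -51 - 3*Y (M(Y, A) = -3*Y - 51 = -51 - 3*Y)
(30969 + x) + M(-120, 67) = (30969 + 9025) + (-51 - 3*(-120)) = 39994 + (-51 + 360) = 39994 + 309 = 40303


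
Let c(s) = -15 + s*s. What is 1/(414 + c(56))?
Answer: 1/3535 ≈ 0.00028289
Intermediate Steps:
c(s) = -15 + s²
1/(414 + c(56)) = 1/(414 + (-15 + 56²)) = 1/(414 + (-15 + 3136)) = 1/(414 + 3121) = 1/3535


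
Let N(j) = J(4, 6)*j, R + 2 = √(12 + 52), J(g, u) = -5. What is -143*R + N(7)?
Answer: -893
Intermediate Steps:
R = 6 (R = -2 + √(12 + 52) = -2 + √64 = -2 + 8 = 6)
N(j) = -5*j
-143*R + N(7) = -143*6 - 5*7 = -858 - 35 = -893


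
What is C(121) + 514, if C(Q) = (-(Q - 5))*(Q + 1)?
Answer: -13638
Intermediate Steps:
C(Q) = (1 + Q)*(5 - Q) (C(Q) = (-(-5 + Q))*(1 + Q) = (5 - Q)*(1 + Q) = (1 + Q)*(5 - Q))
C(121) + 514 = (5 - 1*121**2 + 4*121) + 514 = (5 - 1*14641 + 484) + 514 = (5 - 14641 + 484) + 514 = -14152 + 514 = -13638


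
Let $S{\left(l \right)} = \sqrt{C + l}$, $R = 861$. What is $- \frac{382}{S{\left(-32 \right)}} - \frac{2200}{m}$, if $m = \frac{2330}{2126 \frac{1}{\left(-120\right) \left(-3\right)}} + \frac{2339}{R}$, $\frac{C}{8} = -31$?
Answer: $- \frac{2013534600}{363589757} + \frac{191 i \sqrt{70}}{70} \approx -5.5379 + 22.829 i$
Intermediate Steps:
$C = -248$ ($C = 8 \left(-31\right) = -248$)
$m = \frac{363589757}{915243}$ ($m = \frac{2330}{2126 \frac{1}{\left(-120\right) \left(-3\right)}} + \frac{2339}{861} = \frac{2330}{2126 \cdot \frac{1}{360}} + 2339 \cdot \frac{1}{861} = \frac{2330}{2126 \cdot \frac{1}{360}} + \frac{2339}{861} = \frac{2330}{\frac{1063}{180}} + \frac{2339}{861} = 2330 \cdot \frac{180}{1063} + \frac{2339}{861} = \frac{419400}{1063} + \frac{2339}{861} = \frac{363589757}{915243} \approx 397.26$)
$S{\left(l \right)} = \sqrt{-248 + l}$
$- \frac{382}{S{\left(-32 \right)}} - \frac{2200}{m} = - \frac{382}{\sqrt{-248 - 32}} - \frac{2200}{\frac{363589757}{915243}} = - \frac{382}{\sqrt{-280}} - \frac{2013534600}{363589757} = - \frac{382}{2 i \sqrt{70}} - \frac{2013534600}{363589757} = - 382 \left(- \frac{i \sqrt{70}}{140}\right) - \frac{2013534600}{363589757} = \frac{191 i \sqrt{70}}{70} - \frac{2013534600}{363589757} = - \frac{2013534600}{363589757} + \frac{191 i \sqrt{70}}{70}$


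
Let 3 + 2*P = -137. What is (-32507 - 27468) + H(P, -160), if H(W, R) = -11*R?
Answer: -58215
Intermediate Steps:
P = -70 (P = -3/2 + (½)*(-137) = -3/2 - 137/2 = -70)
(-32507 - 27468) + H(P, -160) = (-32507 - 27468) - 11*(-160) = -59975 + 1760 = -58215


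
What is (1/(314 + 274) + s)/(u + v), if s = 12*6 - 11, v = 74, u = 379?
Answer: 35869/266364 ≈ 0.13466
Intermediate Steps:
s = 61 (s = 72 - 11 = 61)
(1/(314 + 274) + s)/(u + v) = (1/(314 + 274) + 61)/(379 + 74) = (1/588 + 61)/453 = (1/588 + 61)*(1/453) = (35869/588)*(1/453) = 35869/266364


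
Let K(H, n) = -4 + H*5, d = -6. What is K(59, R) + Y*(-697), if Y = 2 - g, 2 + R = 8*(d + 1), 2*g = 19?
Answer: 11037/2 ≈ 5518.5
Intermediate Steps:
g = 19/2 (g = (1/2)*19 = 19/2 ≈ 9.5000)
R = -42 (R = -2 + 8*(-6 + 1) = -2 + 8*(-5) = -2 - 40 = -42)
Y = -15/2 (Y = 2 - 1*19/2 = 2 - 19/2 = -15/2 ≈ -7.5000)
K(H, n) = -4 + 5*H
K(59, R) + Y*(-697) = (-4 + 5*59) - 15/2*(-697) = (-4 + 295) + 10455/2 = 291 + 10455/2 = 11037/2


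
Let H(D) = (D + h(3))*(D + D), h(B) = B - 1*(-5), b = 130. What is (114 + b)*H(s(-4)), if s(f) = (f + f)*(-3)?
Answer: 374784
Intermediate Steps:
s(f) = -6*f (s(f) = (2*f)*(-3) = -6*f)
h(B) = 5 + B (h(B) = B + 5 = 5 + B)
H(D) = 2*D*(8 + D) (H(D) = (D + (5 + 3))*(D + D) = (D + 8)*(2*D) = (8 + D)*(2*D) = 2*D*(8 + D))
(114 + b)*H(s(-4)) = (114 + 130)*(2*(-6*(-4))*(8 - 6*(-4))) = 244*(2*24*(8 + 24)) = 244*(2*24*32) = 244*1536 = 374784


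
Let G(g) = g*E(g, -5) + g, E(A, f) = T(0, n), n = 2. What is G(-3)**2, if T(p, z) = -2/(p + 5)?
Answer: 81/25 ≈ 3.2400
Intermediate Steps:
T(p, z) = -2/(5 + p)
E(A, f) = -2/5 (E(A, f) = -2/(5 + 0) = -2/5)
G(g) = 3*g/5 (G(g) = g*(-2/5) + g = -2*g/5 + g = 3*g/5)
G(-3)**2 = ((3/5)*(-3))**2 = (-9/5)**2 = 81/25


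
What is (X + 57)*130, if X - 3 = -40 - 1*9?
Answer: 1430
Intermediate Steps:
X = -46 (X = 3 + (-40 - 1*9) = 3 + (-40 - 9) = 3 - 49 = -46)
(X + 57)*130 = (-46 + 57)*130 = 11*130 = 1430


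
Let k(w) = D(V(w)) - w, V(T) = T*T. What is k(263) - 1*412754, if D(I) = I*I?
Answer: 4783937544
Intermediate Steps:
V(T) = T**2
D(I) = I**2
k(w) = w**4 - w (k(w) = (w**2)**2 - w = w**4 - w)
k(263) - 1*412754 = (263**4 - 1*263) - 1*412754 = (4784350561 - 263) - 412754 = 4784350298 - 412754 = 4783937544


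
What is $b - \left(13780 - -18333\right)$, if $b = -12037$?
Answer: $-44150$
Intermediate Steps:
$b - \left(13780 - -18333\right) = -12037 - \left(13780 - -18333\right) = -12037 - \left(13780 + 18333\right) = -12037 - 32113 = -44150$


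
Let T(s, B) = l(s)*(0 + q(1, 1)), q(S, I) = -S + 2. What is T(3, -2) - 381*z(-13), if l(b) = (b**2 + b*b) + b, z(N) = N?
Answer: 4974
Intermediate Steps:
q(S, I) = 2 - S
l(b) = b + 2*b**2 (l(b) = (b**2 + b**2) + b = 2*b**2 + b = b + 2*b**2)
T(s, B) = s*(1 + 2*s) (T(s, B) = (s*(1 + 2*s))*(0 + (2 - 1*1)) = (s*(1 + 2*s))*(0 + (2 - 1)) = (s*(1 + 2*s))*(0 + 1) = (s*(1 + 2*s))*1 = s*(1 + 2*s))
T(3, -2) - 381*z(-13) = 3*(1 + 2*3) - 381*(-13) = 3*(1 + 6) + 4953 = 3*7 + 4953 = 21 + 4953 = 4974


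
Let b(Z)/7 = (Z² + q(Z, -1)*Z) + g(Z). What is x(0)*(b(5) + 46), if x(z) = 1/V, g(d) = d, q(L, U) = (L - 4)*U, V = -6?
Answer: -221/6 ≈ -36.833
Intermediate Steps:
q(L, U) = U*(-4 + L) (q(L, U) = (-4 + L)*U = U*(-4 + L))
x(z) = -⅙ (x(z) = 1/(-6) = -⅙)
b(Z) = 7*Z + 7*Z² + 7*Z*(4 - Z) (b(Z) = 7*((Z² + (-(-4 + Z))*Z) + Z) = 7*((Z² + (4 - Z)*Z) + Z) = 7*((Z² + Z*(4 - Z)) + Z) = 7*(Z + Z² + Z*(4 - Z)) = 7*Z + 7*Z² + 7*Z*(4 - Z))
x(0)*(b(5) + 46) = -(35*5 + 46)/6 = -(175 + 46)/6 = -⅙*221 = -221/6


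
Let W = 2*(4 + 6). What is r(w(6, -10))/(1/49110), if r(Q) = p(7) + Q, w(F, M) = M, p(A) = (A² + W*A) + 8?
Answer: 9183570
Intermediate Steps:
W = 20 (W = 2*10 = 20)
p(A) = 8 + A² + 20*A (p(A) = (A² + 20*A) + 8 = 8 + A² + 20*A)
r(Q) = 197 + Q (r(Q) = (8 + 7² + 20*7) + Q = (8 + 49 + 140) + Q = 197 + Q)
r(w(6, -10))/(1/49110) = (197 - 10)/(1/49110) = 187/(1/49110) = 187*49110 = 9183570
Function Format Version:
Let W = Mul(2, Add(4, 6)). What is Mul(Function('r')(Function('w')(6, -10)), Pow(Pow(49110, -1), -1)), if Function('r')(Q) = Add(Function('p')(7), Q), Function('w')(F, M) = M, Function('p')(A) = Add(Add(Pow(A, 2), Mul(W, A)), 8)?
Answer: 9183570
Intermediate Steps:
W = 20 (W = Mul(2, 10) = 20)
Function('p')(A) = Add(8, Pow(A, 2), Mul(20, A)) (Function('p')(A) = Add(Add(Pow(A, 2), Mul(20, A)), 8) = Add(8, Pow(A, 2), Mul(20, A)))
Function('r')(Q) = Add(197, Q) (Function('r')(Q) = Add(Add(8, Pow(7, 2), Mul(20, 7)), Q) = Add(Add(8, 49, 140), Q) = Add(197, Q))
Mul(Function('r')(Function('w')(6, -10)), Pow(Pow(49110, -1), -1)) = Mul(Add(197, -10), Pow(Pow(49110, -1), -1)) = Mul(187, Pow(Rational(1, 49110), -1)) = Mul(187, 49110) = 9183570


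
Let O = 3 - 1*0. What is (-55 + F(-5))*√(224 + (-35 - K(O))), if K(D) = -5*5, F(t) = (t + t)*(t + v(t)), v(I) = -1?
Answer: 5*√214 ≈ 73.144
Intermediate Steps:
F(t) = 2*t*(-1 + t) (F(t) = (t + t)*(t - 1) = (2*t)*(-1 + t) = 2*t*(-1 + t))
O = 3 (O = 3 + 0 = 3)
K(D) = -25
(-55 + F(-5))*√(224 + (-35 - K(O))) = (-55 + 2*(-5)*(-1 - 5))*√(224 + (-35 - 1*(-25))) = (-55 + 2*(-5)*(-6))*√(224 + (-35 + 25)) = (-55 + 60)*√(224 - 10) = 5*√214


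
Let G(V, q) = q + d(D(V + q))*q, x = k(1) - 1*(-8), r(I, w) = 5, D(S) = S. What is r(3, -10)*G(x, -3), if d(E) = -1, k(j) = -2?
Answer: 0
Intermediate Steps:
x = 6 (x = -2 - 1*(-8) = -2 + 8 = 6)
G(V, q) = 0 (G(V, q) = q - q = 0)
r(3, -10)*G(x, -3) = 5*0 = 0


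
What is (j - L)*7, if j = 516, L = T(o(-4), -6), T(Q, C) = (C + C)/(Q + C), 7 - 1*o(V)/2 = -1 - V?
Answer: 3654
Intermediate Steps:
o(V) = 16 + 2*V (o(V) = 14 - 2*(-1 - V) = 14 + (2 + 2*V) = 16 + 2*V)
T(Q, C) = 2*C/(C + Q) (T(Q, C) = (2*C)/(C + Q) = 2*C/(C + Q))
L = -6 (L = 2*(-6)/(-6 + (16 + 2*(-4))) = 2*(-6)/(-6 + (16 - 8)) = 2*(-6)/(-6 + 8) = 2*(-6)/2 = 2*(-6)*(1/2) = -6)
(j - L)*7 = (516 - 1*(-6))*7 = (516 + 6)*7 = 522*7 = 3654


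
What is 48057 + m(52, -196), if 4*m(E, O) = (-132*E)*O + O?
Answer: 384344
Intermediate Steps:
m(E, O) = O/4 - 33*E*O (m(E, O) = ((-132*E)*O + O)/4 = (-132*E*O + O)/4 = (O - 132*E*O)/4 = O/4 - 33*E*O)
48057 + m(52, -196) = 48057 + (¼)*(-196)*(1 - 132*52) = 48057 + (¼)*(-196)*(1 - 6864) = 48057 + (¼)*(-196)*(-6863) = 48057 + 336287 = 384344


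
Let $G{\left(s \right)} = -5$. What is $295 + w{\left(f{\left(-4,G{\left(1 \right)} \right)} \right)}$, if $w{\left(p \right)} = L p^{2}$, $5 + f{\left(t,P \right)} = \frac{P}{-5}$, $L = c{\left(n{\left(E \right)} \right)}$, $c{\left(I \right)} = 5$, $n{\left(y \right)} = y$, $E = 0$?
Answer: $375$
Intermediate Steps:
$L = 5$
$f{\left(t,P \right)} = -5 - \frac{P}{5}$ ($f{\left(t,P \right)} = -5 + \frac{P}{-5} = -5 + P \left(- \frac{1}{5}\right) = -5 - \frac{P}{5}$)
$w{\left(p \right)} = 5 p^{2}$
$295 + w{\left(f{\left(-4,G{\left(1 \right)} \right)} \right)} = 295 + 5 \left(-5 - -1\right)^{2} = 295 + 5 \left(-5 + 1\right)^{2} = 295 + 5 \left(-4\right)^{2} = 295 + 5 \cdot 16 = 295 + 80 = 375$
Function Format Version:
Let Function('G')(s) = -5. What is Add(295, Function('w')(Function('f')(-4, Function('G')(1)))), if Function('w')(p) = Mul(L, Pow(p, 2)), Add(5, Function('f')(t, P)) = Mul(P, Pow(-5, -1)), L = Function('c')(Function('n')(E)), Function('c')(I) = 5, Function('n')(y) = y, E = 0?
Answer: 375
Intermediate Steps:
L = 5
Function('f')(t, P) = Add(-5, Mul(Rational(-1, 5), P)) (Function('f')(t, P) = Add(-5, Mul(P, Pow(-5, -1))) = Add(-5, Mul(P, Rational(-1, 5))) = Add(-5, Mul(Rational(-1, 5), P)))
Function('w')(p) = Mul(5, Pow(p, 2))
Add(295, Function('w')(Function('f')(-4, Function('G')(1)))) = Add(295, Mul(5, Pow(Add(-5, Mul(Rational(-1, 5), -5)), 2))) = Add(295, Mul(5, Pow(Add(-5, 1), 2))) = Add(295, Mul(5, Pow(-4, 2))) = Add(295, Mul(5, 16)) = Add(295, 80) = 375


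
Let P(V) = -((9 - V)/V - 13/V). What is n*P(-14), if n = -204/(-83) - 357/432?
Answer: 97495/83664 ≈ 1.1653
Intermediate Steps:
n = 19499/11952 (n = -204*(-1/83) - 357*1/432 = 204/83 - 119/144 = 19499/11952 ≈ 1.6314)
P(V) = 13/V - (9 - V)/V (P(V) = -((9 - V)/V - 13/V) = -(-13/V + (9 - V)/V) = 13/V - (9 - V)/V)
n*P(-14) = 19499*((4 - 14)/(-14))/11952 = 19499*(-1/14*(-10))/11952 = (19499/11952)*(5/7) = 97495/83664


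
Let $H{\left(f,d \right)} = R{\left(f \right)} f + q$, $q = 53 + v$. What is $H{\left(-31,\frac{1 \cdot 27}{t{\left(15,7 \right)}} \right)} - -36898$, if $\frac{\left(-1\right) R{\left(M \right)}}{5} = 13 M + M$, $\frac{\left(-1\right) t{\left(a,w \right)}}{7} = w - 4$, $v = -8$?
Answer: $-30327$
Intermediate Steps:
$t{\left(a,w \right)} = 28 - 7 w$ ($t{\left(a,w \right)} = - 7 \left(w - 4\right) = - 7 \left(-4 + w\right) = 28 - 7 w$)
$R{\left(M \right)} = - 70 M$ ($R{\left(M \right)} = - 5 \left(13 M + M\right) = - 5 \cdot 14 M = - 70 M$)
$q = 45$ ($q = 53 - 8 = 45$)
$H{\left(f,d \right)} = 45 - 70 f^{2}$ ($H{\left(f,d \right)} = - 70 f f + 45 = - 70 f^{2} + 45 = 45 - 70 f^{2}$)
$H{\left(-31,\frac{1 \cdot 27}{t{\left(15,7 \right)}} \right)} - -36898 = \left(45 - 70 \left(-31\right)^{2}\right) - -36898 = \left(45 - 67270\right) + 36898 = -67225 + 36898 = -30327$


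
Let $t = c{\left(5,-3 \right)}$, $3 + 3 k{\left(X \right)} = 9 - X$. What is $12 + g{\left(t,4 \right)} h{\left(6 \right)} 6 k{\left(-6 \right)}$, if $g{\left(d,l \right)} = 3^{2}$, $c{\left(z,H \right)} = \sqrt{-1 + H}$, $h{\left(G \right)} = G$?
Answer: $1308$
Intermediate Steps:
$k{\left(X \right)} = 2 - \frac{X}{3}$ ($k{\left(X \right)} = -1 + \frac{9 - X}{3} = -1 - \left(-3 + \frac{X}{3}\right) = 2 - \frac{X}{3}$)
$t = 2 i$ ($t = \sqrt{-1 - 3} = \sqrt{-4} = 2 i \approx 2.0 i$)
$g{\left(d,l \right)} = 9$
$12 + g{\left(t,4 \right)} h{\left(6 \right)} 6 k{\left(-6 \right)} = 12 + 9 \cdot 6 \cdot 6 \left(2 - -2\right) = 12 + 54 \cdot 6 \left(2 + 2\right) = 12 + 324 \cdot 4 = 12 + 1296 = 1308$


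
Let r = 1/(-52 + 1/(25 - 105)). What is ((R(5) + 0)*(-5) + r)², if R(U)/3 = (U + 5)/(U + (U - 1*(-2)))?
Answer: 10854514225/69255684 ≈ 156.73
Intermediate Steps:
R(U) = 3*(5 + U)/(2 + 2*U) (R(U) = 3*((U + 5)/(U + (U - 1*(-2)))) = 3*((5 + U)/(U + (U + 2))) = 3*((5 + U)/(U + (2 + U))) = 3*((5 + U)/(2 + 2*U)) = 3*(5 + U)/(2 + 2*U))
r = -80/4161 (r = 1/(-52 + 1/(-80)) = 1/(-52 - 1/80) = 1/(-4161/80) = -80/4161 ≈ -0.019226)
((R(5) + 0)*(-5) + r)² = ((3*(5 + 5)/(2*(1 + 5)) + 0)*(-5) - 80/4161)² = (((3/2)*10/6 + 0)*(-5) - 80/4161)² = (((3/2)*(⅙)*10 + 0)*(-5) - 80/4161)² = ((5/2 + 0)*(-5) - 80/4161)² = ((5/2)*(-5) - 80/4161)² = (-25/2 - 80/4161)² = (-104185/8322)² = 10854514225/69255684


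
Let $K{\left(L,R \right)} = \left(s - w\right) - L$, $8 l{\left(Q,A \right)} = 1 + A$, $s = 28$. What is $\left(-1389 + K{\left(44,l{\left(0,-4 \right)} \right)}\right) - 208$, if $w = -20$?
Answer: $-1593$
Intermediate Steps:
$l{\left(Q,A \right)} = \frac{1}{8} + \frac{A}{8}$ ($l{\left(Q,A \right)} = \frac{1 + A}{8} = \frac{1}{8} + \frac{A}{8}$)
$K{\left(L,R \right)} = 48 - L$ ($K{\left(L,R \right)} = \left(28 - -20\right) - L = \left(28 + 20\right) - L = 48 - L$)
$\left(-1389 + K{\left(44,l{\left(0,-4 \right)} \right)}\right) - 208 = \left(-1389 + \left(48 - 44\right)\right) - 208 = \left(-1389 + 4\right) - 208 = -1385 - 208 = -1593$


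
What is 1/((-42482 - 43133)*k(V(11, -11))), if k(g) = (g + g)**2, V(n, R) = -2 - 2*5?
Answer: -1/49314240 ≈ -2.0278e-8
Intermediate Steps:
V(n, R) = -12 (V(n, R) = -2 - 10 = -12)
k(g) = 4*g**2 (k(g) = (2*g)**2 = 4*g**2)
1/((-42482 - 43133)*k(V(11, -11))) = 1/((-42482 - 43133)*((4*(-12)**2))) = 1/((-85615)*((4*144))) = -1/85615/576 = -1/85615*1/576 = -1/49314240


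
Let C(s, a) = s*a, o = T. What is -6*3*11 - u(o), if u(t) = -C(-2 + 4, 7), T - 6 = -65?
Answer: -184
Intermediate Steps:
T = -59 (T = 6 - 65 = -59)
o = -59
C(s, a) = a*s
u(t) = -14 (u(t) = -7*(-2 + 4) = -7*2 = -1*14 = -14)
-6*3*11 - u(o) = -6*3*11 - 1*(-14) = -18*11 + 14 = -198 + 14 = -184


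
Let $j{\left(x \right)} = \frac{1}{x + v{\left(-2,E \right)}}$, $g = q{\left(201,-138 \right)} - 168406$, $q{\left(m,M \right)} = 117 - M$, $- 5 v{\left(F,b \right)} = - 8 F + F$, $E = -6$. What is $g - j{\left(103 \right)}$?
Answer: $- \frac{84243656}{501} \approx -1.6815 \cdot 10^{5}$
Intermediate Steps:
$v{\left(F,b \right)} = \frac{7 F}{5}$ ($v{\left(F,b \right)} = - \frac{- 8 F + F}{5} = - \frac{\left(-7\right) F}{5} = \frac{7 F}{5}$)
$g = -168151$ ($g = \left(117 - -138\right) - 168406 = \left(117 + 138\right) - 168406 = 255 - 168406 = -168151$)
$j{\left(x \right)} = \frac{1}{- \frac{14}{5} + x}$ ($j{\left(x \right)} = \frac{1}{x + \frac{7}{5} \left(-2\right)} = \frac{1}{x - \frac{14}{5}} = \frac{1}{- \frac{14}{5} + x}$)
$g - j{\left(103 \right)} = -168151 - \frac{5}{-14 + 5 \cdot 103} = -168151 - \frac{5}{-14 + 515} = -168151 - \frac{5}{501} = - \frac{84243656}{501}$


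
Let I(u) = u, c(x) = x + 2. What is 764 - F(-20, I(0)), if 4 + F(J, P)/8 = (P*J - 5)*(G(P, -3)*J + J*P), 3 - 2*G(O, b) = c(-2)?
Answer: -404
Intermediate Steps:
c(x) = 2 + x
G(O, b) = 3/2 (G(O, b) = 3/2 - (2 - 2)/2 = 3/2 - ½*0 = 3/2 + 0 = 3/2)
F(J, P) = -32 + 8*(-5 + J*P)*(3*J/2 + J*P) (F(J, P) = -32 + 8*((P*J - 5)*(3*J/2 + J*P)) = -32 + 8*((J*P - 5)*(3*J/2 + J*P)) = -32 + 8*((-5 + J*P)*(3*J/2 + J*P)) = -32 + 8*(-5 + J*P)*(3*J/2 + J*P))
764 - F(-20, I(0)) = 764 - (-32 - 60*(-20) - 40*(-20)*0 + 8*(-20)²*0² + 12*0*(-20)²) = 764 - (-32 + 1200 + 0 + 8*400*0 + 12*0*400) = 764 - (-32 + 1200 + 0 + 0 + 0) = 764 - 1*1168 = 764 - 1168 = -404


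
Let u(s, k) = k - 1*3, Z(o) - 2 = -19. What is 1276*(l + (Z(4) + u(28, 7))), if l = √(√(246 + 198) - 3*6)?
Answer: -16588 + 1276*√(-18 + 2*√111) ≈ -14352.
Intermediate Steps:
Z(o) = -17 (Z(o) = 2 - 19 = -17)
u(s, k) = -3 + k (u(s, k) = k - 3 = -3 + k)
l = √(-18 + 2*√111) (l = √(√444 - 18) = √(2*√111 - 18) = √(-18 + 2*√111) ≈ 1.7525)
1276*(l + (Z(4) + u(28, 7))) = 1276*(√(-18 + 2*√111) + (-17 + (-3 + 7))) = 1276*(√(-18 + 2*√111) + (-17 + 4)) = 1276*(√(-18 + 2*√111) - 13) = 1276*(-13 + √(-18 + 2*√111)) = -16588 + 1276*√(-18 + 2*√111)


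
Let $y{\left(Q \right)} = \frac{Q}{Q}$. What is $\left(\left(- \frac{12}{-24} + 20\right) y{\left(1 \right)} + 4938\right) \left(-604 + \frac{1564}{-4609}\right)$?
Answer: $- \frac{13811405900}{4609} \approx -2.9966 \cdot 10^{6}$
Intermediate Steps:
$y{\left(Q \right)} = 1$
$\left(\left(- \frac{12}{-24} + 20\right) y{\left(1 \right)} + 4938\right) \left(-604 + \frac{1564}{-4609}\right) = \left(\left(- \frac{12}{-24} + 20\right) 1 + 4938\right) \left(-604 + \frac{1564}{-4609}\right) = \left(\left(\left(-12\right) \left(- \frac{1}{24}\right) + 20\right) 1 + 4938\right) \left(-604 + 1564 \left(- \frac{1}{4609}\right)\right) = \left(\left(\frac{1}{2} + 20\right) 1 + 4938\right) \left(-604 - \frac{1564}{4609}\right) = \left(\frac{41}{2} \cdot 1 + 4938\right) \left(- \frac{2785400}{4609}\right) = \left(\frac{41}{2} + 4938\right) \left(- \frac{2785400}{4609}\right) = \frac{9917}{2} \left(- \frac{2785400}{4609}\right) = - \frac{13811405900}{4609}$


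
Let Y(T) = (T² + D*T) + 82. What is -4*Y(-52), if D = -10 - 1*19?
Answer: -17176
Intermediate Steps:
D = -29 (D = -10 - 19 = -29)
Y(T) = 82 + T² - 29*T (Y(T) = (T² - 29*T) + 82 = 82 + T² - 29*T)
-4*Y(-52) = -4*(82 + (-52)² - 29*(-52)) = -4*(82 + 2704 + 1508) = -4*4294 = -17176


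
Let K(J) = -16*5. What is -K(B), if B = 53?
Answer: 80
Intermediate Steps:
K(J) = -80
-K(B) = -1*(-80) = 80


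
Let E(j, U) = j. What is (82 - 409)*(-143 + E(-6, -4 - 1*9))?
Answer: 48723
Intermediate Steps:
(82 - 409)*(-143 + E(-6, -4 - 1*9)) = (82 - 409)*(-143 - 6) = -327*(-149) = 48723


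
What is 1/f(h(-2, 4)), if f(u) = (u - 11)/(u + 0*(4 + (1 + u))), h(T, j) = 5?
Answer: -⅚ ≈ -0.83333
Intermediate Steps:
f(u) = (-11 + u)/u (f(u) = (-11 + u)/(u + 0*(5 + u)) = (-11 + u)/(u + 0) = (-11 + u)/u)
1/f(h(-2, 4)) = 1/((-11 + 5)/5) = 1/((⅕)*(-6)) = 1/(-6/5) = -⅚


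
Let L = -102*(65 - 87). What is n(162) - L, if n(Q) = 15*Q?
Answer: 186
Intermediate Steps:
L = 2244 (L = -102*(-22) = 2244)
n(162) - L = 15*162 - 1*2244 = 2430 - 2244 = 186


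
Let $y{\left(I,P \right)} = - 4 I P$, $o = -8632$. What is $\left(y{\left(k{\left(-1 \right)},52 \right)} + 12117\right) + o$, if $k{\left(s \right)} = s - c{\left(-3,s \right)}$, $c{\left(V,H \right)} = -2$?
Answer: $3277$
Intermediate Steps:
$k{\left(s \right)} = 2 + s$ ($k{\left(s \right)} = s - -2 = s + 2 = 2 + s$)
$y{\left(I,P \right)} = - 4 I P$
$\left(y{\left(k{\left(-1 \right)},52 \right)} + 12117\right) + o = \left(\left(-4\right) \left(2 - 1\right) 52 + 12117\right) - 8632 = \left(\left(-4\right) 1 \cdot 52 + 12117\right) - 8632 = \left(-208 + 12117\right) - 8632 = 11909 - 8632 = 3277$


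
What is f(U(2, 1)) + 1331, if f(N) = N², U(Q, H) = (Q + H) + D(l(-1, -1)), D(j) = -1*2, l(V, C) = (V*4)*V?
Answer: 1332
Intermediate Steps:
l(V, C) = 4*V² (l(V, C) = (4*V)*V = 4*V²)
D(j) = -2
U(Q, H) = -2 + H + Q (U(Q, H) = (Q + H) - 2 = (H + Q) - 2 = -2 + H + Q)
f(U(2, 1)) + 1331 = (-2 + 1 + 2)² + 1331 = 1² + 1331 = 1 + 1331 = 1332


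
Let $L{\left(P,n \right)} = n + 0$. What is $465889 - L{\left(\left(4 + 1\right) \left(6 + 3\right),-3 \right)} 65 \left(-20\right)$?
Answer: $461989$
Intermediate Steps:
$L{\left(P,n \right)} = n$
$465889 - L{\left(\left(4 + 1\right) \left(6 + 3\right),-3 \right)} 65 \left(-20\right) = 465889 - \left(-3\right) 65 \left(-20\right) = 465889 - \left(-195\right) \left(-20\right) = 465889 - 3900 = 461989$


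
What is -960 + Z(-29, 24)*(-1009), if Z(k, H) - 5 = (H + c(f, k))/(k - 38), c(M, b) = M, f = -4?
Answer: -382155/67 ≈ -5703.8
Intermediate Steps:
Z(k, H) = 5 + (-4 + H)/(-38 + k) (Z(k, H) = 5 + (H - 4)/(k - 38) = 5 + (-4 + H)/(-38 + k))
-960 + Z(-29, 24)*(-1009) = -960 + ((-194 + 24 + 5*(-29))/(-38 - 29))*(-1009) = -960 + ((-194 + 24 - 145)/(-67))*(-1009) = -960 - 1/67*(-315)*(-1009) = -960 + (315/67)*(-1009) = -960 - 317835/67 = -382155/67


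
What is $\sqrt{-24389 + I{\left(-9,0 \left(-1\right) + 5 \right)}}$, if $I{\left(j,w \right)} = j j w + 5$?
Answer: $i \sqrt{23979} \approx 154.85 i$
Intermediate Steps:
$I{\left(j,w \right)} = 5 + w j^{2}$ ($I{\left(j,w \right)} = j^{2} w + 5 = w j^{2} + 5 = 5 + w j^{2}$)
$\sqrt{-24389 + I{\left(-9,0 \left(-1\right) + 5 \right)}} = \sqrt{-24389 + \left(5 + \left(0 \left(-1\right) + 5\right) \left(-9\right)^{2}\right)} = \sqrt{-24389 + \left(5 + \left(0 + 5\right) 81\right)} = \sqrt{-24389 + \left(5 + 5 \cdot 81\right)} = \sqrt{-24389 + \left(5 + 405\right)} = \sqrt{-24389 + 410} = \sqrt{-23979} = i \sqrt{23979}$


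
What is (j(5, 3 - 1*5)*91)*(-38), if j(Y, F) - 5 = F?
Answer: -10374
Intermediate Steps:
j(Y, F) = 5 + F
(j(5, 3 - 1*5)*91)*(-38) = ((5 + (3 - 1*5))*91)*(-38) = ((5 + (3 - 5))*91)*(-38) = ((5 - 2)*91)*(-38) = (3*91)*(-38) = 273*(-38) = -10374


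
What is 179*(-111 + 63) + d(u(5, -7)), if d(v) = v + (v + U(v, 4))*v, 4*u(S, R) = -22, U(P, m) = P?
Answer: -8537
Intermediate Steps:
u(S, R) = -11/2 (u(S, R) = (¼)*(-22) = -11/2)
d(v) = v + 2*v² (d(v) = v + (v + v)*v = v + (2*v)*v = v + 2*v²)
179*(-111 + 63) + d(u(5, -7)) = 179*(-111 + 63) - 11*(1 + 2*(-11/2))/2 = 179*(-48) - 11*(1 - 11)/2 = -8592 - 11/2*(-10) = -8592 + 55 = -8537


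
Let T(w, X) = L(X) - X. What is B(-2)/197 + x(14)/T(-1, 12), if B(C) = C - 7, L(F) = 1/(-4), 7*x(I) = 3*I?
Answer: -5169/9653 ≈ -0.53548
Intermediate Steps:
x(I) = 3*I/7 (x(I) = (3*I)/7 = 3*I/7)
L(F) = -¼
B(C) = -7 + C
T(w, X) = -¼ - X
B(-2)/197 + x(14)/T(-1, 12) = (-7 - 2)/197 + ((3/7)*14)/(-¼ - 1*12) = -9*1/197 + 6/(-¼ - 12) = -9/197 + 6/(-49/4) = -9/197 + 6*(-4/49) = -9/197 - 24/49 = -5169/9653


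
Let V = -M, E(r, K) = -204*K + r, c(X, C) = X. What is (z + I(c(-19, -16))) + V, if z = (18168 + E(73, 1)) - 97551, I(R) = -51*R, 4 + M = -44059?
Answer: -34482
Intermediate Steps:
M = -44063 (M = -4 - 44059 = -44063)
E(r, K) = r - 204*K
V = 44063 (V = -1*(-44063) = 44063)
z = -79514 (z = (18168 + (73 - 204*1)) - 97551 = (18168 + (73 - 204)) - 97551 = (18168 - 131) - 97551 = 18037 - 97551 = -79514)
(z + I(c(-19, -16))) + V = (-79514 - 51*(-19)) + 44063 = (-79514 + 969) + 44063 = -78545 + 44063 = -34482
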